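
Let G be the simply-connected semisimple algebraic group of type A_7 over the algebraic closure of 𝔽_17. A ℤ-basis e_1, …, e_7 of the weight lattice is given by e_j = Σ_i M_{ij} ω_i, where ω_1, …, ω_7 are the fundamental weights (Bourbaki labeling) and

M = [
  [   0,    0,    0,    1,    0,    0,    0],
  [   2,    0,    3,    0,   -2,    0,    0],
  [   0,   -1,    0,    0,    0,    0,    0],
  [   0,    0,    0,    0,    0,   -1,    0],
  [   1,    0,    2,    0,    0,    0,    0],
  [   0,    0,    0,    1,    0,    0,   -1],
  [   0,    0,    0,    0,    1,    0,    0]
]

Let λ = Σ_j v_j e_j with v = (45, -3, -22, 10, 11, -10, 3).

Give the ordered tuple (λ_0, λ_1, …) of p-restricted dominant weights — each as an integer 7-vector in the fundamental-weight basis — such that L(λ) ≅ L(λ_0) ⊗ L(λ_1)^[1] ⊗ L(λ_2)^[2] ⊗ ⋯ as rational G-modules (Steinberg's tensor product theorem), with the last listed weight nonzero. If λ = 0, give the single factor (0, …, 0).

((10, 2, 3, 10, 1, 7, 11),)

Converting to the ω-basis (c_i = row i of M dotted with v = (45, -3, -22, 10, 11, -10, 3)):
  c_1 = 0*45 + 0*-3 + 0*-22 + 1*10 + 0*11 + 0*-10 + 0*3 = 10
  c_2 = 2*45 + 0*-3 + 3*-22 + 0*10 + -2*11 + 0*-10 + 0*3 = 2
  c_3 = 0*45 + -1*-3 + 0*-22 + 0*10 + 0*11 + 0*-10 + 0*3 = 3
  c_4 = 0*45 + 0*-3 + 0*-22 + 0*10 + 0*11 + -1*-10 + 0*3 = 10
  c_5 = 1*45 + 0*-3 + 2*-22 + 0*10 + 0*11 + 0*-10 + 0*3 = 1
  c_6 = 0*45 + 0*-3 + 0*-22 + 1*10 + 0*11 + 0*-10 + -1*3 = 7
  c_7 = 0*45 + 0*-3 + 0*-22 + 0*10 + 1*11 + 0*-10 + 0*3 = 11
p = 17; digits c_i = Σ_j d_{ij}·17^j, 0 ≤ d_{ij} < 17:
  c_1 = 10 = 10·17^0
  c_2 = 2 = 2·17^0
  c_3 = 3 = 3·17^0
  c_4 = 10 = 10·17^0
  c_5 = 1 = 1·17^0
  c_6 = 7 = 7·17^0
  c_7 = 11 = 11·17^0
Factor λ_0 = (10, 2, 3, 10, 1, 7, 11)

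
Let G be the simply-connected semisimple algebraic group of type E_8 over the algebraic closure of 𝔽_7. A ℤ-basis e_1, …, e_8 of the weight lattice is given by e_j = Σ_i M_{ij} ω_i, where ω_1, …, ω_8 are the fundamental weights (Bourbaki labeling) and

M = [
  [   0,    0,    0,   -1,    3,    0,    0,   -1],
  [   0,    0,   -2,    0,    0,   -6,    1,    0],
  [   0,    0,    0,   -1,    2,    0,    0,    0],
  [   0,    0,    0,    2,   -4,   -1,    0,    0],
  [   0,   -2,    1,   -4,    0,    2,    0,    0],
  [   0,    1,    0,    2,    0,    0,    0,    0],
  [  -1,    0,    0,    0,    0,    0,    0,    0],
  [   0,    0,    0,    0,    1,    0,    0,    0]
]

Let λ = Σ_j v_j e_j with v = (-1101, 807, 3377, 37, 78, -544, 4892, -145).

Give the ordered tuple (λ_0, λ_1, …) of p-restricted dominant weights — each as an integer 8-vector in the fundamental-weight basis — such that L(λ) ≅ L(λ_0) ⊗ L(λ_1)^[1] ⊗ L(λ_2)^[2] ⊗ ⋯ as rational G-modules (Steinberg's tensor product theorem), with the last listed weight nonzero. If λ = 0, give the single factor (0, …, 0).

Converting to the ω-basis (c_i = row i of M dotted with v = (-1101, 807, 3377, 37, 78, -544, 4892, -145)):
  c_1 = (0)·(-1101) + (0)·(807) + (0)·(3377) + (-1)·(37) + (3)·(78) + (0)·(-544) + (0)·(4892) + (-1)·(-145) = 342
  c_2 = (0)·(-1101) + (0)·(807) + (-2)·(3377) + (0)·(37) + (0)·(78) + (-6)·(-544) + (1)·(4892) + (0)·(-145) = 1402
  c_3 = (0)·(-1101) + (0)·(807) + (0)·(3377) + (-1)·(37) + (2)·(78) + (0)·(-544) + (0)·(4892) + (0)·(-145) = 119
  c_4 = (0)·(-1101) + (0)·(807) + (0)·(3377) + (2)·(37) + (-4)·(78) + (-1)·(-544) + (0)·(4892) + (0)·(-145) = 306
  c_5 = (0)·(-1101) + (-2)·(807) + (1)·(3377) + (-4)·(37) + (0)·(78) + (2)·(-544) + (0)·(4892) + (0)·(-145) = 527
  c_6 = (0)·(-1101) + (1)·(807) + (0)·(3377) + (2)·(37) + (0)·(78) + (0)·(-544) + (0)·(4892) + (0)·(-145) = 881
  c_7 = (-1)·(-1101) + (0)·(807) + (0)·(3377) + (0)·(37) + (0)·(78) + (0)·(-544) + (0)·(4892) + (0)·(-145) = 1101
  c_8 = (0)·(-1101) + (0)·(807) + (0)·(3377) + (0)·(37) + (1)·(78) + (0)·(-544) + (0)·(4892) + (0)·(-145) = 78
Base-7 expansion of each c_i:
  c_1 = 342 = 6·7^0 + 6·7^1 + 6·7^2
  c_2 = 1402 = 2·7^0 + 4·7^1 + 0·7^2 + 4·7^3
  c_3 = 119 = 0·7^0 + 3·7^1 + 2·7^2
  c_4 = 306 = 5·7^0 + 1·7^1 + 6·7^2
  c_5 = 527 = 2·7^0 + 5·7^1 + 3·7^2 + 1·7^3
  c_6 = 881 = 6·7^0 + 6·7^1 + 3·7^2 + 2·7^3
  c_7 = 1101 = 2·7^0 + 3·7^1 + 1·7^2 + 3·7^3
  c_8 = 78 = 1·7^0 + 4·7^1 + 1·7^2
λ_0 = (6, 2, 0, 5, 2, 6, 2, 1)
λ_1 = (6, 4, 3, 1, 5, 6, 3, 4)
λ_2 = (6, 0, 2, 6, 3, 3, 1, 1)
λ_3 = (0, 4, 0, 0, 1, 2, 3, 0)

((6, 2, 0, 5, 2, 6, 2, 1), (6, 4, 3, 1, 5, 6, 3, 4), (6, 0, 2, 6, 3, 3, 1, 1), (0, 4, 0, 0, 1, 2, 3, 0))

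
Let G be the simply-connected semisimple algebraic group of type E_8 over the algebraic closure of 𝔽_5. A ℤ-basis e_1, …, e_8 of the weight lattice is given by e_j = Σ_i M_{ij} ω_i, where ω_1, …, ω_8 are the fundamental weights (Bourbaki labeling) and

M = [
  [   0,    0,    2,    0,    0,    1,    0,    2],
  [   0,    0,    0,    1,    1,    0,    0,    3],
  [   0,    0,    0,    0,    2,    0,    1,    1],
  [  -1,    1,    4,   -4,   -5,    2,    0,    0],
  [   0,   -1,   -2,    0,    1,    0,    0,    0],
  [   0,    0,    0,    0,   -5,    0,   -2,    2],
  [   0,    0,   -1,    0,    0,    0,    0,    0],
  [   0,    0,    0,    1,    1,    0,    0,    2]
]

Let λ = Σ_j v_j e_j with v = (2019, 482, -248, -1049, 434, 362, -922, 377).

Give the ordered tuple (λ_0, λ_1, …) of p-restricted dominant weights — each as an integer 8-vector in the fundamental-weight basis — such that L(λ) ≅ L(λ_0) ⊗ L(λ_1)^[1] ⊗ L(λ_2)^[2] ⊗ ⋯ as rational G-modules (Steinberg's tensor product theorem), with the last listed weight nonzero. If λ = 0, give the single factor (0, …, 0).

((0, 1, 3, 1, 3, 3, 3, 4), (4, 3, 4, 4, 4, 0, 4, 2), (4, 0, 2, 3, 2, 2, 4, 0), (4, 4, 2, 1, 3, 3, 1, 1))

In the fundamental-weight basis, λ has coordinates c = M·v (v = (2019, 482, -248, -1049, 434, 362, -922, 377)):
  c_1 = 0·2019 + 0·482 + (2)·(-248) + (0)·(-1049) + 0·434 + 1·362 + (0)·(-922) + 2·377 = 620
  c_2 = 0·2019 + 0·482 + (0)·(-248) + (1)·(-1049) + 1·434 + 0·362 + (0)·(-922) + 3·377 = 516
  c_3 = 0·2019 + 0·482 + (0)·(-248) + (0)·(-1049) + 2·434 + 0·362 + (1)·(-922) + 1·377 = 323
  c_4 = (-1)·(2019) + 1·482 + (4)·(-248) + (-4)·(-1049) + (-5)·(434) + 2·362 + (0)·(-922) + 0·377 = 221
  c_5 = 0·2019 + (-1)·(482) + (-2)·(-248) + (0)·(-1049) + 1·434 + 0·362 + (0)·(-922) + 0·377 = 448
  c_6 = 0·2019 + 0·482 + (0)·(-248) + (0)·(-1049) + (-5)·(434) + 0·362 + (-2)·(-922) + 2·377 = 428
  c_7 = 0·2019 + 0·482 + (-1)·(-248) + (0)·(-1049) + 0·434 + 0·362 + (0)·(-922) + 0·377 = 248
  c_8 = 0·2019 + 0·482 + (0)·(-248) + (1)·(-1049) + 1·434 + 0·362 + (0)·(-922) + 2·377 = 139
Writing each c_i in base p = 5:
  c_1 = 620 = 0·5^0 + 4·5^1 + 4·5^2 + 4·5^3
  c_2 = 516 = 1·5^0 + 3·5^1 + 0·5^2 + 4·5^3
  c_3 = 323 = 3·5^0 + 4·5^1 + 2·5^2 + 2·5^3
  c_4 = 221 = 1·5^0 + 4·5^1 + 3·5^2 + 1·5^3
  c_5 = 448 = 3·5^0 + 4·5^1 + 2·5^2 + 3·5^3
  c_6 = 428 = 3·5^0 + 0·5^1 + 2·5^2 + 3·5^3
  c_7 = 248 = 3·5^0 + 4·5^1 + 4·5^2 + 1·5^3
  c_8 = 139 = 4·5^0 + 2·5^1 + 0·5^2 + 1·5^3
Factor λ_0 = (0, 1, 3, 1, 3, 3, 3, 4)
Factor λ_1 = (4, 3, 4, 4, 4, 0, 4, 2)
Factor λ_2 = (4, 0, 2, 3, 2, 2, 4, 0)
Factor λ_3 = (4, 4, 2, 1, 3, 3, 1, 1)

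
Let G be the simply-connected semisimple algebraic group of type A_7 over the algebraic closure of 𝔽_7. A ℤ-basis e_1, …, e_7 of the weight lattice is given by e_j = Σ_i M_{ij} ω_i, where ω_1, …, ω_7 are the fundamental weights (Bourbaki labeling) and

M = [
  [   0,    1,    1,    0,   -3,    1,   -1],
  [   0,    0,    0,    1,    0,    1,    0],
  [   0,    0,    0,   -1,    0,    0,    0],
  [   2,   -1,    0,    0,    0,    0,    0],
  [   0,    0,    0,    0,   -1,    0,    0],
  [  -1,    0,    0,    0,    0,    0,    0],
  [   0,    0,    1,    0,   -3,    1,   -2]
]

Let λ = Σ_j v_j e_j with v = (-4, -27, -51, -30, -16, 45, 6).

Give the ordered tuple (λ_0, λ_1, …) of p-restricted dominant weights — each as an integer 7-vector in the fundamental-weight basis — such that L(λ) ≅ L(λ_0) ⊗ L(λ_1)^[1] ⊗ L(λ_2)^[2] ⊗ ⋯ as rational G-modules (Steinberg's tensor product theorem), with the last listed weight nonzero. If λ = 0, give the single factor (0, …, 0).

Converting to the ω-basis (c_i = row i of M dotted with v = (-4, -27, -51, -30, -16, 45, 6)):
  c_1 = 0*-4 + 1*-27 + 1*-51 + 0*-30 + -3*-16 + 1*45 + -1*6 = 9
  c_2 = 0*-4 + 0*-27 + 0*-51 + 1*-30 + 0*-16 + 1*45 + 0*6 = 15
  c_3 = 0*-4 + 0*-27 + 0*-51 + -1*-30 + 0*-16 + 0*45 + 0*6 = 30
  c_4 = 2*-4 + -1*-27 + 0*-51 + 0*-30 + 0*-16 + 0*45 + 0*6 = 19
  c_5 = 0*-4 + 0*-27 + 0*-51 + 0*-30 + -1*-16 + 0*45 + 0*6 = 16
  c_6 = -1*-4 + 0*-27 + 0*-51 + 0*-30 + 0*-16 + 0*45 + 0*6 = 4
  c_7 = 0*-4 + 0*-27 + 1*-51 + 0*-30 + -3*-16 + 1*45 + -2*6 = 30
p = 7; digits c_i = Σ_j d_{ij}·7^j, 0 ≤ d_{ij} < 7:
  c_1 = 9 = 2·7^0 + 1·7^1
  c_2 = 15 = 1·7^0 + 2·7^1
  c_3 = 30 = 2·7^0 + 4·7^1
  c_4 = 19 = 5·7^0 + 2·7^1
  c_5 = 16 = 2·7^0 + 2·7^1
  c_6 = 4 = 4·7^0
  c_7 = 30 = 2·7^0 + 4·7^1
p-restricted factor λ_0 = (2, 1, 2, 5, 2, 4, 2)
p-restricted factor λ_1 = (1, 2, 4, 2, 2, 0, 4)

((2, 1, 2, 5, 2, 4, 2), (1, 2, 4, 2, 2, 0, 4))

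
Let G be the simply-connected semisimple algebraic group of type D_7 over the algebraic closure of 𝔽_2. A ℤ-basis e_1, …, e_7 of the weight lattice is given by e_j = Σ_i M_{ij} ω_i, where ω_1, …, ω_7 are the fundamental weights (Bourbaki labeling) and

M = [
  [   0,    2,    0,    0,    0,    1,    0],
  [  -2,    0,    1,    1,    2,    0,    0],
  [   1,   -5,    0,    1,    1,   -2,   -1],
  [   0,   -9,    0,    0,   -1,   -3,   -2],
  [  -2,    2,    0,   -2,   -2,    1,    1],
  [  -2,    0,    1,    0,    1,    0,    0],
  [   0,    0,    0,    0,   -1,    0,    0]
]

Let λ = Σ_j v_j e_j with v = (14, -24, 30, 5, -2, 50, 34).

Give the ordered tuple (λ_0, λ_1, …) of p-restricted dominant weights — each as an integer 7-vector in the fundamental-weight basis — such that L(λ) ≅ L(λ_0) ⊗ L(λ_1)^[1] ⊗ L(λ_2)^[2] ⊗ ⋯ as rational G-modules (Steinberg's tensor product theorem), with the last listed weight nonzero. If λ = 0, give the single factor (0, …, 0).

Change of basis e → ω: c = M·v where v = (14, -24, 30, 5, -2, 50, 34):
  c_1 = (0)·(14) + (2)·(-24) + (0)·(30) + (0)·(5) + (0)·(-2) + (1)·(50) + (0)·(34) = 2
  c_2 = (-2)·(14) + (0)·(-24) + (1)·(30) + (1)·(5) + (2)·(-2) + (0)·(50) + (0)·(34) = 3
  c_3 = (1)·(14) + (-5)·(-24) + (0)·(30) + (1)·(5) + (1)·(-2) + (-2)·(50) + (-1)·(34) = 3
  c_4 = (0)·(14) + (-9)·(-24) + (0)·(30) + (0)·(5) + (-1)·(-2) + (-3)·(50) + (-2)·(34) = 0
  c_5 = (-2)·(14) + (2)·(-24) + (0)·(30) + (-2)·(5) + (-2)·(-2) + (1)·(50) + (1)·(34) = 2
  c_6 = (-2)·(14) + (0)·(-24) + (1)·(30) + (0)·(5) + (1)·(-2) + (0)·(50) + (0)·(34) = 0
  c_7 = (0)·(14) + (0)·(-24) + (0)·(30) + (0)·(5) + (-1)·(-2) + (0)·(50) + (0)·(34) = 2
Writing each c_i in base p = 2:
  c_1 = 2 = 0·2^0 + 1·2^1
  c_2 = 3 = 1·2^0 + 1·2^1
  c_3 = 3 = 1·2^0 + 1·2^1
  c_4 = 0
  c_5 = 2 = 0·2^0 + 1·2^1
  c_6 = 0
  c_7 = 2 = 0·2^0 + 1·2^1
Factor λ_0 = (0, 1, 1, 0, 0, 0, 0)
Factor λ_1 = (1, 1, 1, 0, 1, 0, 1)

((0, 1, 1, 0, 0, 0, 0), (1, 1, 1, 0, 1, 0, 1))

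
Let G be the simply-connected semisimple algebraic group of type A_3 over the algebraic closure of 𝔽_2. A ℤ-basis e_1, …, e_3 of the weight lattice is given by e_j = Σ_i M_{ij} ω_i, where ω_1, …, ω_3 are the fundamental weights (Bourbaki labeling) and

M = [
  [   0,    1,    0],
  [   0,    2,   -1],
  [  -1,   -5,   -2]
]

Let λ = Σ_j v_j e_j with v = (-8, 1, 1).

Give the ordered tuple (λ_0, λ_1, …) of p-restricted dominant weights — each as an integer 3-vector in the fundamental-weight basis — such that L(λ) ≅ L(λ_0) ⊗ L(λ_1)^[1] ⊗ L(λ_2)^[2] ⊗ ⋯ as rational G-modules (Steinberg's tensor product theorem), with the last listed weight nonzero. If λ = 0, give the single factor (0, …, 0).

((1, 1, 1),)

Compute c_i = Σ_j M_{ij} v_j with v = (-8, 1, 1):
  c_1 = (0)·(-8) + 1·1 + 0·1 = 1
  c_2 = (0)·(-8) + 2·1 + (-1)·(1) = 1
  c_3 = (-1)·(-8) + (-5)·(1) + (-2)·(1) = 1
Writing each c_i in base p = 2:
  c_1 = 1 = 1·2^0
  c_2 = 1 = 1·2^0
  c_3 = 1 = 1·2^0
λ_0 = (1, 1, 1)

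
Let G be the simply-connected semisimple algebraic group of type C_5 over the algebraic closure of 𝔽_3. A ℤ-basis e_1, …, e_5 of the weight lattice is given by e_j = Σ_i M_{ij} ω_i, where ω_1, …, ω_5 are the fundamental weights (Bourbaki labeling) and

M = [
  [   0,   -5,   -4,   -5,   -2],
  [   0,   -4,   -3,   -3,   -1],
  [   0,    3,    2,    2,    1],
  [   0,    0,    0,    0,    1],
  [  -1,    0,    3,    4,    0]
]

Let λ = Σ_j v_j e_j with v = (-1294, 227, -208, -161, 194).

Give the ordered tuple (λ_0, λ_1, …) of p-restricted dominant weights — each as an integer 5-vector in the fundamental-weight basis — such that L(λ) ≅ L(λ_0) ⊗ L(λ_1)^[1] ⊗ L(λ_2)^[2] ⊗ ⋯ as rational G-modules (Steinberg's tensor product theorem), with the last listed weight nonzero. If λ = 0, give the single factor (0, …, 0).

Converting to the ω-basis (c_i = row i of M dotted with v = (-1294, 227, -208, -161, 194)):
  c_1 = 0*-1294 + -5*227 + -4*-208 + -5*-161 + -2*194 = 114
  c_2 = 0*-1294 + -4*227 + -3*-208 + -3*-161 + -1*194 = 5
  c_3 = 0*-1294 + 3*227 + 2*-208 + 2*-161 + 1*194 = 137
  c_4 = 0*-1294 + 0*227 + 0*-208 + 0*-161 + 1*194 = 194
  c_5 = -1*-1294 + 0*227 + 3*-208 + 4*-161 + 0*194 = 26
Expand coordinatewise in base 3:
  c_1 = 114 = 0·3^0 + 2·3^1 + 0·3^2 + 1·3^3 + 1·3^4
  c_2 = 5 = 2·3^0 + 1·3^1
  c_3 = 137 = 2·3^0 + 0·3^1 + 0·3^2 + 2·3^3 + 1·3^4
  c_4 = 194 = 2·3^0 + 1·3^1 + 0·3^2 + 1·3^3 + 2·3^4
  c_5 = 26 = 2·3^0 + 2·3^1 + 2·3^2
Factor λ_0 = (0, 2, 2, 2, 2)
Factor λ_1 = (2, 1, 0, 1, 2)
Factor λ_2 = (0, 0, 0, 0, 2)
Factor λ_3 = (1, 0, 2, 1, 0)
Factor λ_4 = (1, 0, 1, 2, 0)

((0, 2, 2, 2, 2), (2, 1, 0, 1, 2), (0, 0, 0, 0, 2), (1, 0, 2, 1, 0), (1, 0, 1, 2, 0))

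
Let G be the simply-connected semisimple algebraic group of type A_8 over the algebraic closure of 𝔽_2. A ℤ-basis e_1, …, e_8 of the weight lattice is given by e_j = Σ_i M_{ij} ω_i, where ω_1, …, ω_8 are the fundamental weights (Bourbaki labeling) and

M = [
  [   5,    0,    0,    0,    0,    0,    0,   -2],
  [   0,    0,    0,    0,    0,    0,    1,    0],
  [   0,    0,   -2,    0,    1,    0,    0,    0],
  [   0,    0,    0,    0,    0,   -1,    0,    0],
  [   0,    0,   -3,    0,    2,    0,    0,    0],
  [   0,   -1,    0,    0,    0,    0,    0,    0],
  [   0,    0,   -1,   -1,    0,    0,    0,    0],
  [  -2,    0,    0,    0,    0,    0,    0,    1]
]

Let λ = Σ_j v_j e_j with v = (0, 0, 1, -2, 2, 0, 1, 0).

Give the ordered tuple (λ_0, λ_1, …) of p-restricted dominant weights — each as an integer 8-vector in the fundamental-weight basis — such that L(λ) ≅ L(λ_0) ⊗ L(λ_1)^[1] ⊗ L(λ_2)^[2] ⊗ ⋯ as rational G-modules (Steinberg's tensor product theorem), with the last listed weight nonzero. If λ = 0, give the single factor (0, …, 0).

((0, 1, 0, 0, 1, 0, 1, 0),)

Compute c_i = Σ_j M_{ij} v_j with v = (0, 0, 1, -2, 2, 0, 1, 0):
  c_1 = 5*0 + 0*0 + 0*1 + 0*-2 + 0*2 + 0*0 + 0*1 + -2*0 = 0
  c_2 = 0*0 + 0*0 + 0*1 + 0*-2 + 0*2 + 0*0 + 1*1 + 0*0 = 1
  c_3 = 0*0 + 0*0 + -2*1 + 0*-2 + 1*2 + 0*0 + 0*1 + 0*0 = 0
  c_4 = 0*0 + 0*0 + 0*1 + 0*-2 + 0*2 + -1*0 + 0*1 + 0*0 = 0
  c_5 = 0*0 + 0*0 + -3*1 + 0*-2 + 2*2 + 0*0 + 0*1 + 0*0 = 1
  c_6 = 0*0 + -1*0 + 0*1 + 0*-2 + 0*2 + 0*0 + 0*1 + 0*0 = 0
  c_7 = 0*0 + 0*0 + -1*1 + -1*-2 + 0*2 + 0*0 + 0*1 + 0*0 = 1
  c_8 = -2*0 + 0*0 + 0*1 + 0*-2 + 0*2 + 0*0 + 0*1 + 1*0 = 0
Writing each c_i in base p = 2:
  c_1 = 0
  c_2 = 1 = 1·2^0
  c_3 = 0
  c_4 = 0
  c_5 = 1 = 1·2^0
  c_6 = 0
  c_7 = 1 = 1·2^0
  c_8 = 0
p-restricted factor λ_0 = (0, 1, 0, 0, 1, 0, 1, 0)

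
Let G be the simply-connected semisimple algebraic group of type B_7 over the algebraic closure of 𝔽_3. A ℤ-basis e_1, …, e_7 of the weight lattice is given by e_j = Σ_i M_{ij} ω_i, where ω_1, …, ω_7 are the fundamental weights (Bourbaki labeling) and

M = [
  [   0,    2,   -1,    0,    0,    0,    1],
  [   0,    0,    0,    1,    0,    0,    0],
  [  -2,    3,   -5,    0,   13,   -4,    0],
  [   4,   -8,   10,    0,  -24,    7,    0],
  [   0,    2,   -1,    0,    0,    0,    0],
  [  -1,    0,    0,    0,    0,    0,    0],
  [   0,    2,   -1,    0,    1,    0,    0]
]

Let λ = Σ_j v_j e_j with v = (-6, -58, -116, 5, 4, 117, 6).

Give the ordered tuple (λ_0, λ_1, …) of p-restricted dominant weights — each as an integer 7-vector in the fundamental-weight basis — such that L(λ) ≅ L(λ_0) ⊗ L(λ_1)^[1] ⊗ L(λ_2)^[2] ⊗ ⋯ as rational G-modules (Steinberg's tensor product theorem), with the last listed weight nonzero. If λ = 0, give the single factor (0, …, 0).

((0, 2, 2, 0, 0, 0, 1), (2, 1, 0, 1, 0, 2, 1))

Change of basis e → ω: c = M·v where v = (-6, -58, -116, 5, 4, 117, 6):
  c_1 = 0*-6 + 2*-58 + -1*-116 + 0*5 + 0*4 + 0*117 + 1*6 = 6
  c_2 = 0*-6 + 0*-58 + 0*-116 + 1*5 + 0*4 + 0*117 + 0*6 = 5
  c_3 = -2*-6 + 3*-58 + -5*-116 + 0*5 + 13*4 + -4*117 + 0*6 = 2
  c_4 = 4*-6 + -8*-58 + 10*-116 + 0*5 + -24*4 + 7*117 + 0*6 = 3
  c_5 = 0*-6 + 2*-58 + -1*-116 + 0*5 + 0*4 + 0*117 + 0*6 = 0
  c_6 = -1*-6 + 0*-58 + 0*-116 + 0*5 + 0*4 + 0*117 + 0*6 = 6
  c_7 = 0*-6 + 2*-58 + -1*-116 + 0*5 + 1*4 + 0*117 + 0*6 = 4
Base-3 expansion of each c_i:
  c_1 = 6 = 0·3^0 + 2·3^1
  c_2 = 5 = 2·3^0 + 1·3^1
  c_3 = 2 = 2·3^0
  c_4 = 3 = 0·3^0 + 1·3^1
  c_5 = 0
  c_6 = 6 = 0·3^0 + 2·3^1
  c_7 = 4 = 1·3^0 + 1·3^1
λ_0 = (0, 2, 2, 0, 0, 0, 1)
λ_1 = (2, 1, 0, 1, 0, 2, 1)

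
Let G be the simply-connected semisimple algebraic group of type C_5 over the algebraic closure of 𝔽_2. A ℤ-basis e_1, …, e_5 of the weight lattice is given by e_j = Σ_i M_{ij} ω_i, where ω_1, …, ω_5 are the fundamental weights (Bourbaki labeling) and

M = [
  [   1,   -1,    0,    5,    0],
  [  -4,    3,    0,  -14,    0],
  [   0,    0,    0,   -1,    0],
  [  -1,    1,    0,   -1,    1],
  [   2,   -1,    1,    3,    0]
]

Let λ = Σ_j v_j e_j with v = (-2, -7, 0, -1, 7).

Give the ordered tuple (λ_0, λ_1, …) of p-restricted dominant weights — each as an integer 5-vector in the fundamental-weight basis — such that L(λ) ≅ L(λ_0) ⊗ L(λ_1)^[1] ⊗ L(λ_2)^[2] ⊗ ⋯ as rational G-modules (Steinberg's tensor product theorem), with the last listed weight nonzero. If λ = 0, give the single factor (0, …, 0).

((0, 1, 1, 1, 0), (0, 0, 0, 1, 0))

ω-coordinates c = M·v, v = (-2, -7, 0, -1, 7):
  c_1 = 1*-2 + -1*-7 + 0*0 + 5*-1 + 0*7 = 0
  c_2 = -4*-2 + 3*-7 + 0*0 + -14*-1 + 0*7 = 1
  c_3 = 0*-2 + 0*-7 + 0*0 + -1*-1 + 0*7 = 1
  c_4 = -1*-2 + 1*-7 + 0*0 + -1*-1 + 1*7 = 3
  c_5 = 2*-2 + -1*-7 + 1*0 + 3*-1 + 0*7 = 0
Base-2 expansion of each c_i:
  c_1 = 0
  c_2 = 1 = 1·2^0
  c_3 = 1 = 1·2^0
  c_4 = 3 = 1·2^0 + 1·2^1
  c_5 = 0
Factor λ_0 = (0, 1, 1, 1, 0)
Factor λ_1 = (0, 0, 0, 1, 0)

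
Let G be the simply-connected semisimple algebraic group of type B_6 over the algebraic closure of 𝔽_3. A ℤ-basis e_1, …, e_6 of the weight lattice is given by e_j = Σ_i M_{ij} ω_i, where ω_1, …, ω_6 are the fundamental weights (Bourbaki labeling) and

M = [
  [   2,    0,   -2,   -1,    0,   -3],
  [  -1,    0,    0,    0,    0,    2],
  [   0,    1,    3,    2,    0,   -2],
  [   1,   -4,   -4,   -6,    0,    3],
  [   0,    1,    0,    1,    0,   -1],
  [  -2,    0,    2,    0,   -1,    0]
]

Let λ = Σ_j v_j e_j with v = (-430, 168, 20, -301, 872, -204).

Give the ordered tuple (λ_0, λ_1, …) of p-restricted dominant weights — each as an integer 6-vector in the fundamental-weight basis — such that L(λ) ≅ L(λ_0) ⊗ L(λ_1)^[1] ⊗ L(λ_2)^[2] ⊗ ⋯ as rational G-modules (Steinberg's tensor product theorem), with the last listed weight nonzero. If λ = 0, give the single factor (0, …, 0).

In the fundamental-weight basis, λ has coordinates c = M·v (v = (-430, 168, 20, -301, 872, -204)):
  c_1 = (2)·(-430) + 0·168 + (-2)·(20) + (-1)·(-301) + 0·872 + (-3)·(-204) = 13
  c_2 = (-1)·(-430) + 0·168 + 0·20 + (0)·(-301) + 0·872 + (2)·(-204) = 22
  c_3 = (0)·(-430) + 1·168 + 3·20 + (2)·(-301) + 0·872 + (-2)·(-204) = 34
  c_4 = (1)·(-430) + (-4)·(168) + (-4)·(20) + (-6)·(-301) + 0·872 + (3)·(-204) = 12
  c_5 = (0)·(-430) + 1·168 + 0·20 + (1)·(-301) + 0·872 + (-1)·(-204) = 71
  c_6 = (-2)·(-430) + 0·168 + 2·20 + (0)·(-301) + (-1)·(872) + (0)·(-204) = 28
Writing each c_i in base p = 3:
  c_1 = 13 = 1·3^0 + 1·3^1 + 1·3^2
  c_2 = 22 = 1·3^0 + 1·3^1 + 2·3^2
  c_3 = 34 = 1·3^0 + 2·3^1 + 0·3^2 + 1·3^3
  c_4 = 12 = 0·3^0 + 1·3^1 + 1·3^2
  c_5 = 71 = 2·3^0 + 2·3^1 + 1·3^2 + 2·3^3
  c_6 = 28 = 1·3^0 + 0·3^1 + 0·3^2 + 1·3^3
p-restricted factor λ_0 = (1, 1, 1, 0, 2, 1)
p-restricted factor λ_1 = (1, 1, 2, 1, 2, 0)
p-restricted factor λ_2 = (1, 2, 0, 1, 1, 0)
p-restricted factor λ_3 = (0, 0, 1, 0, 2, 1)

((1, 1, 1, 0, 2, 1), (1, 1, 2, 1, 2, 0), (1, 2, 0, 1, 1, 0), (0, 0, 1, 0, 2, 1))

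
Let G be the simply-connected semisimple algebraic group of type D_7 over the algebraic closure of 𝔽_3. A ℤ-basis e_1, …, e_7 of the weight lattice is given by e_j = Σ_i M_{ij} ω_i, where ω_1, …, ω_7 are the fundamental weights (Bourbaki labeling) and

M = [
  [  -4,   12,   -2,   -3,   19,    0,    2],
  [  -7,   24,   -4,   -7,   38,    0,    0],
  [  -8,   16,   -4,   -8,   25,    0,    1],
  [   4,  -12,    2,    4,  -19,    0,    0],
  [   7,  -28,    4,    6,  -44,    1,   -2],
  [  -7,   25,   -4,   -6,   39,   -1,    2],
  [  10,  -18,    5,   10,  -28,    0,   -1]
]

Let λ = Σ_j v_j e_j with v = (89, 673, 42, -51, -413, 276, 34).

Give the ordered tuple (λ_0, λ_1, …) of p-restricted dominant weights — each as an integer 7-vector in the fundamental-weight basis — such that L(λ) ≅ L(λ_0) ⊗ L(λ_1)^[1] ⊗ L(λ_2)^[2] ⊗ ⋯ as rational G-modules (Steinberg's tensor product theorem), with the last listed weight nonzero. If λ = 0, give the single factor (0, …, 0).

((1, 0, 2, 1, 0, 1, 0), (0, 2, 1, 2, 1, 2, 2), (1, 2, 0, 0, 2, 2, 0))

Converting to the ω-basis (c_i = row i of M dotted with v = (89, 673, 42, -51, -413, 276, 34)):
  c_1 = (-4)·(89) + 12·673 + (-2)·(42) + (-3)·(-51) + (19)·(-413) + 0·276 + 2·34 = 10
  c_2 = (-7)·(89) + 24·673 + (-4)·(42) + (-7)·(-51) + (38)·(-413) + 0·276 + 0·34 = 24
  c_3 = (-8)·(89) + 16·673 + (-4)·(42) + (-8)·(-51) + (25)·(-413) + 0·276 + 1·34 = 5
  c_4 = 4·89 + (-12)·(673) + 2·42 + (4)·(-51) + (-19)·(-413) + 0·276 + 0·34 = 7
  c_5 = 7·89 + (-28)·(673) + 4·42 + (6)·(-51) + (-44)·(-413) + 1·276 + (-2)·(34) = 21
  c_6 = (-7)·(89) + 25·673 + (-4)·(42) + (-6)·(-51) + (39)·(-413) + (-1)·(276) + 2·34 = 25
  c_7 = 10·89 + (-18)·(673) + 5·42 + (10)·(-51) + (-28)·(-413) + 0·276 + (-1)·(34) = 6
Expand coordinatewise in base 3:
  c_1 = 10 = 1·3^0 + 0·3^1 + 1·3^2
  c_2 = 24 = 0·3^0 + 2·3^1 + 2·3^2
  c_3 = 5 = 2·3^0 + 1·3^1
  c_4 = 7 = 1·3^0 + 2·3^1
  c_5 = 21 = 0·3^0 + 1·3^1 + 2·3^2
  c_6 = 25 = 1·3^0 + 2·3^1 + 2·3^2
  c_7 = 6 = 0·3^0 + 2·3^1
p-restricted factor λ_0 = (1, 0, 2, 1, 0, 1, 0)
p-restricted factor λ_1 = (0, 2, 1, 2, 1, 2, 2)
p-restricted factor λ_2 = (1, 2, 0, 0, 2, 2, 0)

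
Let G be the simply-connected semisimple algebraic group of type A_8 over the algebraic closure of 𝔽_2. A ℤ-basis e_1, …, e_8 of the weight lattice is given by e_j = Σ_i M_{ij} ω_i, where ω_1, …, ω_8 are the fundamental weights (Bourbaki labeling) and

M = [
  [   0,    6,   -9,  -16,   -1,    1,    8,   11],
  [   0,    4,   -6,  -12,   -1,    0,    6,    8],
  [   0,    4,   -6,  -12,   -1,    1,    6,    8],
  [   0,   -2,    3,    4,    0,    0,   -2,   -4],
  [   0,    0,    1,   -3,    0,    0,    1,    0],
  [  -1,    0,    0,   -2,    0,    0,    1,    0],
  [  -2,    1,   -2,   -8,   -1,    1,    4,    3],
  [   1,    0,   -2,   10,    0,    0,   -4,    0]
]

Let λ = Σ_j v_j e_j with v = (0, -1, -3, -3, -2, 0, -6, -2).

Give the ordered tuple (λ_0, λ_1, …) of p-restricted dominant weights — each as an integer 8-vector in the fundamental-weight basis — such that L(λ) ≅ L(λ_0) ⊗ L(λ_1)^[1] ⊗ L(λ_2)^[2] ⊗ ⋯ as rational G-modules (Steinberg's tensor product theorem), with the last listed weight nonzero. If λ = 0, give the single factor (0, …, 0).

Change of basis e → ω: c = M·v where v = (0, -1, -3, -3, -2, 0, -6, -2):
  c_1 = (0)·(0) + (6)·(-1) + (-9)·(-3) + (-16)·(-3) + (-1)·(-2) + (1)·(0) + (8)·(-6) + (11)·(-2) = 1
  c_2 = (0)·(0) + (4)·(-1) + (-6)·(-3) + (-12)·(-3) + (-1)·(-2) + (0)·(0) + (6)·(-6) + (8)·(-2) = 0
  c_3 = (0)·(0) + (4)·(-1) + (-6)·(-3) + (-12)·(-3) + (-1)·(-2) + (1)·(0) + (6)·(-6) + (8)·(-2) = 0
  c_4 = (0)·(0) + (-2)·(-1) + (3)·(-3) + (4)·(-3) + (0)·(-2) + (0)·(0) + (-2)·(-6) + (-4)·(-2) = 1
  c_5 = (0)·(0) + (0)·(-1) + (1)·(-3) + (-3)·(-3) + (0)·(-2) + (0)·(0) + (1)·(-6) + (0)·(-2) = 0
  c_6 = (-1)·(0) + (0)·(-1) + (0)·(-3) + (-2)·(-3) + (0)·(-2) + (0)·(0) + (1)·(-6) + (0)·(-2) = 0
  c_7 = (-2)·(0) + (1)·(-1) + (-2)·(-3) + (-8)·(-3) + (-1)·(-2) + (1)·(0) + (4)·(-6) + (3)·(-2) = 1
  c_8 = (1)·(0) + (0)·(-1) + (-2)·(-3) + (10)·(-3) + (0)·(-2) + (0)·(0) + (-4)·(-6) + (0)·(-2) = 0
Base-2 expansion of each c_i:
  c_1 = 1 = 1·2^0
  c_2 = 0
  c_3 = 0
  c_4 = 1 = 1·2^0
  c_5 = 0
  c_6 = 0
  c_7 = 1 = 1·2^0
  c_8 = 0
λ_0 = (1, 0, 0, 1, 0, 0, 1, 0)

((1, 0, 0, 1, 0, 0, 1, 0),)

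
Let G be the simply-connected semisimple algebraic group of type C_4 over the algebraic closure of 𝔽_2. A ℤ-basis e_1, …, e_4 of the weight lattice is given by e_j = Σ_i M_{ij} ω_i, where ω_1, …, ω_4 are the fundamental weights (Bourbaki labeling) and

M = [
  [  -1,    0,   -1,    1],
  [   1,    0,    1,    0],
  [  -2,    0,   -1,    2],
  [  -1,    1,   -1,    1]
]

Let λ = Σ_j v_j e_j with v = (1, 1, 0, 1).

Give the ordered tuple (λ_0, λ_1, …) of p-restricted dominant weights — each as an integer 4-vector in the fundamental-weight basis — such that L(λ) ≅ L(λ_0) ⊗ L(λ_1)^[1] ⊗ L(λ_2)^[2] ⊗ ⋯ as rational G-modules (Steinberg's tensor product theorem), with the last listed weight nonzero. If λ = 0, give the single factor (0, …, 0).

Converting to the ω-basis (c_i = row i of M dotted with v = (1, 1, 0, 1)):
  c_1 = (-1)·(1) + (0)·(1) + (-1)·(0) + (1)·(1) = 0
  c_2 = (1)·(1) + (0)·(1) + (1)·(0) + (0)·(1) = 1
  c_3 = (-2)·(1) + (0)·(1) + (-1)·(0) + (2)·(1) = 0
  c_4 = (-1)·(1) + (1)·(1) + (-1)·(0) + (1)·(1) = 1
Expand coordinatewise in base 2:
  c_1 = 0
  c_2 = 1 = 1·2^0
  c_3 = 0
  c_4 = 1 = 1·2^0
λ_0 = (0, 1, 0, 1)

((0, 1, 0, 1),)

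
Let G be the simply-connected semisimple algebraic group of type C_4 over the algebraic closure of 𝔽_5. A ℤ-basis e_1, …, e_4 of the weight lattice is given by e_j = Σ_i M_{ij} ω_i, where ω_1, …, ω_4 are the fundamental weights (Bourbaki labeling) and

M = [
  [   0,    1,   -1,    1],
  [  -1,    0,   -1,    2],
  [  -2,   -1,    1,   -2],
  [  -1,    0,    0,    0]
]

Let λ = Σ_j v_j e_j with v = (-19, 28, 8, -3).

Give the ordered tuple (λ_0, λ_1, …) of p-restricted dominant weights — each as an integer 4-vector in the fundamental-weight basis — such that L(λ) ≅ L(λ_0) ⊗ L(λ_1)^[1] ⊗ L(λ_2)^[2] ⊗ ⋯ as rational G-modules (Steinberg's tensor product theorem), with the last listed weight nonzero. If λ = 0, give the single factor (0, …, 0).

Converting to the ω-basis (c_i = row i of M dotted with v = (-19, 28, 8, -3)):
  c_1 = (0)·(-19) + (1)·(28) + (-1)·(8) + (1)·(-3) = 17
  c_2 = (-1)·(-19) + (0)·(28) + (-1)·(8) + (2)·(-3) = 5
  c_3 = (-2)·(-19) + (-1)·(28) + (1)·(8) + (-2)·(-3) = 24
  c_4 = (-1)·(-19) + (0)·(28) + (0)·(8) + (0)·(-3) = 19
p = 5; digits c_i = Σ_j d_{ij}·5^j, 0 ≤ d_{ij} < 5:
  c_1 = 17 = 2·5^0 + 3·5^1
  c_2 = 5 = 0·5^0 + 1·5^1
  c_3 = 24 = 4·5^0 + 4·5^1
  c_4 = 19 = 4·5^0 + 3·5^1
Factor λ_0 = (2, 0, 4, 4)
Factor λ_1 = (3, 1, 4, 3)

((2, 0, 4, 4), (3, 1, 4, 3))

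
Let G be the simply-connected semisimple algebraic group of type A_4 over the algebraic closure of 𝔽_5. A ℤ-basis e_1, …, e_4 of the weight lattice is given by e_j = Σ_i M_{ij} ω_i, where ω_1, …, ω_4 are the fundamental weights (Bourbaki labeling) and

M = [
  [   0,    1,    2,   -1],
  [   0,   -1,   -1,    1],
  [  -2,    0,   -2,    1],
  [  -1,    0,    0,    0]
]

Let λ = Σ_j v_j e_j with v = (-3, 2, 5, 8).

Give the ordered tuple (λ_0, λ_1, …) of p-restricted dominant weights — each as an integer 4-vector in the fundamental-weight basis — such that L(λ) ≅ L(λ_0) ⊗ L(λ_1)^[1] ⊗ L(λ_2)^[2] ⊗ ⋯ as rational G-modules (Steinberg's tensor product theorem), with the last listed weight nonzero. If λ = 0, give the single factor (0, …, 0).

In the fundamental-weight basis, λ has coordinates c = M·v (v = (-3, 2, 5, 8)):
  c_1 = (0)·(-3) + (1)·(2) + (2)·(5) + (-1)·(8) = 4
  c_2 = (0)·(-3) + (-1)·(2) + (-1)·(5) + (1)·(8) = 1
  c_3 = (-2)·(-3) + (0)·(2) + (-2)·(5) + (1)·(8) = 4
  c_4 = (-1)·(-3) + (0)·(2) + (0)·(5) + (0)·(8) = 3
p = 5; digits c_i = Σ_j d_{ij}·5^j, 0 ≤ d_{ij} < 5:
  c_1 = 4 = 4·5^0
  c_2 = 1 = 1·5^0
  c_3 = 4 = 4·5^0
  c_4 = 3 = 3·5^0
p-restricted factor λ_0 = (4, 1, 4, 3)

((4, 1, 4, 3),)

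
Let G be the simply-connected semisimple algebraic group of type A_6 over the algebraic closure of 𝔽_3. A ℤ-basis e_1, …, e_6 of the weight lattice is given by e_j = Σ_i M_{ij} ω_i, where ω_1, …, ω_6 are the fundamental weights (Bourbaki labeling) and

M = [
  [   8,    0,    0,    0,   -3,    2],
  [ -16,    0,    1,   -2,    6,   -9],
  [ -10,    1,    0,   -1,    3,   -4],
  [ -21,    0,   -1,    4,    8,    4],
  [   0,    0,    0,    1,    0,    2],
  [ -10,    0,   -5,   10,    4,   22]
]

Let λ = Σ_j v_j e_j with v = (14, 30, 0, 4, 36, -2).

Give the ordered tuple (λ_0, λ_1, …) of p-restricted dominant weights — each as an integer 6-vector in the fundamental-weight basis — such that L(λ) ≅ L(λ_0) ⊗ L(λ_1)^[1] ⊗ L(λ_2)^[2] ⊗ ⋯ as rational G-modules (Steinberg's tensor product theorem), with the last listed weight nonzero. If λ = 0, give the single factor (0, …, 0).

In the fundamental-weight basis, λ has coordinates c = M·v (v = (14, 30, 0, 4, 36, -2)):
  c_1 = 8*14 + 0*30 + 0*0 + 0*4 + -3*36 + 2*-2 = 0
  c_2 = -16*14 + 0*30 + 1*0 + -2*4 + 6*36 + -9*-2 = 2
  c_3 = -10*14 + 1*30 + 0*0 + -1*4 + 3*36 + -4*-2 = 2
  c_4 = -21*14 + 0*30 + -1*0 + 4*4 + 8*36 + 4*-2 = 2
  c_5 = 0*14 + 0*30 + 0*0 + 1*4 + 0*36 + 2*-2 = 0
  c_6 = -10*14 + 0*30 + -5*0 + 10*4 + 4*36 + 22*-2 = 0
p = 3; digits c_i = Σ_j d_{ij}·3^j, 0 ≤ d_{ij} < 3:
  c_1 = 0
  c_2 = 2 = 2·3^0
  c_3 = 2 = 2·3^0
  c_4 = 2 = 2·3^0
  c_5 = 0
  c_6 = 0
Factor λ_0 = (0, 2, 2, 2, 0, 0)

((0, 2, 2, 2, 0, 0),)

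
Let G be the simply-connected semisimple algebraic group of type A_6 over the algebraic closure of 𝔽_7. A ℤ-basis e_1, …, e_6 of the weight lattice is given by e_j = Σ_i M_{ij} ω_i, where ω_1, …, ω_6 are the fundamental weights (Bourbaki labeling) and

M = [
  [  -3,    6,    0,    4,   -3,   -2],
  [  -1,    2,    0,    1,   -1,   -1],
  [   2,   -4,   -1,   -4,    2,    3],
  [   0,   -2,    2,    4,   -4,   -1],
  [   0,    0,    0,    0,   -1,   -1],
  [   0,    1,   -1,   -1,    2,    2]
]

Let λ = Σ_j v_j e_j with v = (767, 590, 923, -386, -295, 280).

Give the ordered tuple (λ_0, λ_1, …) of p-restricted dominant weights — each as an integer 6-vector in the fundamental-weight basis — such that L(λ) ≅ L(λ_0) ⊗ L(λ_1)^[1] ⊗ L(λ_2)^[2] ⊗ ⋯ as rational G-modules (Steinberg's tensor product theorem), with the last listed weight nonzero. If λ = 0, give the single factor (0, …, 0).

((6, 0, 3, 1, 1, 2), (2, 6, 6, 3, 2, 3))

Converting to the ω-basis (c_i = row i of M dotted with v = (767, 590, 923, -386, -295, 280)):
  c_1 = -3*767 + 6*590 + 0*923 + 4*-386 + -3*-295 + -2*280 = 20
  c_2 = -1*767 + 2*590 + 0*923 + 1*-386 + -1*-295 + -1*280 = 42
  c_3 = 2*767 + -4*590 + -1*923 + -4*-386 + 2*-295 + 3*280 = 45
  c_4 = 0*767 + -2*590 + 2*923 + 4*-386 + -4*-295 + -1*280 = 22
  c_5 = 0*767 + 0*590 + 0*923 + 0*-386 + -1*-295 + -1*280 = 15
  c_6 = 0*767 + 1*590 + -1*923 + -1*-386 + 2*-295 + 2*280 = 23
p = 7; digits c_i = Σ_j d_{ij}·7^j, 0 ≤ d_{ij} < 7:
  c_1 = 20 = 6·7^0 + 2·7^1
  c_2 = 42 = 0·7^0 + 6·7^1
  c_3 = 45 = 3·7^0 + 6·7^1
  c_4 = 22 = 1·7^0 + 3·7^1
  c_5 = 15 = 1·7^0 + 2·7^1
  c_6 = 23 = 2·7^0 + 3·7^1
p-restricted factor λ_0 = (6, 0, 3, 1, 1, 2)
p-restricted factor λ_1 = (2, 6, 6, 3, 2, 3)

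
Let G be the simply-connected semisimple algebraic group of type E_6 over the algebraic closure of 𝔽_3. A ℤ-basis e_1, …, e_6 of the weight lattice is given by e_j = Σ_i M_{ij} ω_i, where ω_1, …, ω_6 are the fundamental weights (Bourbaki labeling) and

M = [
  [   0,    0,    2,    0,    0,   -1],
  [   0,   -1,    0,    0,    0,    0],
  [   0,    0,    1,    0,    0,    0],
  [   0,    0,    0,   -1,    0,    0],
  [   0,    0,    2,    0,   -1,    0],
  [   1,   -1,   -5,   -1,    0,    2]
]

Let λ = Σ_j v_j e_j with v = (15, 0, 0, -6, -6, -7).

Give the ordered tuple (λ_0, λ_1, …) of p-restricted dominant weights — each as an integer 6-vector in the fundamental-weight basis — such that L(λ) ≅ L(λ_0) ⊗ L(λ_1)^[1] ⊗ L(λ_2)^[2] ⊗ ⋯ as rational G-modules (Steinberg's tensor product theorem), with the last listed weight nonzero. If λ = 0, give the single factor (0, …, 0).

Change of basis e → ω: c = M·v where v = (15, 0, 0, -6, -6, -7):
  c_1 = (0)·(15) + (0)·(0) + (2)·(0) + (0)·(-6) + (0)·(-6) + (-1)·(-7) = 7
  c_2 = (0)·(15) + (-1)·(0) + (0)·(0) + (0)·(-6) + (0)·(-6) + (0)·(-7) = 0
  c_3 = (0)·(15) + (0)·(0) + (1)·(0) + (0)·(-6) + (0)·(-6) + (0)·(-7) = 0
  c_4 = (0)·(15) + (0)·(0) + (0)·(0) + (-1)·(-6) + (0)·(-6) + (0)·(-7) = 6
  c_5 = (0)·(15) + (0)·(0) + (2)·(0) + (0)·(-6) + (-1)·(-6) + (0)·(-7) = 6
  c_6 = (1)·(15) + (-1)·(0) + (-5)·(0) + (-1)·(-6) + (0)·(-6) + (2)·(-7) = 7
Writing each c_i in base p = 3:
  c_1 = 7 = 1·3^0 + 2·3^1
  c_2 = 0
  c_3 = 0
  c_4 = 6 = 0·3^0 + 2·3^1
  c_5 = 6 = 0·3^0 + 2·3^1
  c_6 = 7 = 1·3^0 + 2·3^1
Factor λ_0 = (1, 0, 0, 0, 0, 1)
Factor λ_1 = (2, 0, 0, 2, 2, 2)

((1, 0, 0, 0, 0, 1), (2, 0, 0, 2, 2, 2))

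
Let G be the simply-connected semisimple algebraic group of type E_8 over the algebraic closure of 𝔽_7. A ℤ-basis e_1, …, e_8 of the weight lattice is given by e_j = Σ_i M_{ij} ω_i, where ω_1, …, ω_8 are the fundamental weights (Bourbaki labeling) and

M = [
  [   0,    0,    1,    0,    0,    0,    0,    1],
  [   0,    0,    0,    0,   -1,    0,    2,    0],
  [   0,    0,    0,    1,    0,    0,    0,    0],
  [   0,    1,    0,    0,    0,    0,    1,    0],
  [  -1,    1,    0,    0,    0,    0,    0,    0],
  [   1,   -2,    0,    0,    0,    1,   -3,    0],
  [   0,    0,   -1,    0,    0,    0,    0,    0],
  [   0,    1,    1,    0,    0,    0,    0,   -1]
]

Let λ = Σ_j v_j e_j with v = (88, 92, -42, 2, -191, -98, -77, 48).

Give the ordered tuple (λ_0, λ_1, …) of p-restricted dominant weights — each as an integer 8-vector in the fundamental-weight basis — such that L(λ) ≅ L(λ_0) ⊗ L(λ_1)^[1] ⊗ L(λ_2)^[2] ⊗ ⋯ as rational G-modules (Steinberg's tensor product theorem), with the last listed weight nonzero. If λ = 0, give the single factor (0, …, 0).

((6, 2, 2, 1, 4, 2, 0, 2), (0, 5, 0, 2, 0, 5, 6, 0))

Converting to the ω-basis (c_i = row i of M dotted with v = (88, 92, -42, 2, -191, -98, -77, 48)):
  c_1 = (0)·(88) + (0)·(92) + (1)·(-42) + (0)·(2) + (0)·(-191) + (0)·(-98) + (0)·(-77) + (1)·(48) = 6
  c_2 = (0)·(88) + (0)·(92) + (0)·(-42) + (0)·(2) + (-1)·(-191) + (0)·(-98) + (2)·(-77) + (0)·(48) = 37
  c_3 = (0)·(88) + (0)·(92) + (0)·(-42) + (1)·(2) + (0)·(-191) + (0)·(-98) + (0)·(-77) + (0)·(48) = 2
  c_4 = (0)·(88) + (1)·(92) + (0)·(-42) + (0)·(2) + (0)·(-191) + (0)·(-98) + (1)·(-77) + (0)·(48) = 15
  c_5 = (-1)·(88) + (1)·(92) + (0)·(-42) + (0)·(2) + (0)·(-191) + (0)·(-98) + (0)·(-77) + (0)·(48) = 4
  c_6 = (1)·(88) + (-2)·(92) + (0)·(-42) + (0)·(2) + (0)·(-191) + (1)·(-98) + (-3)·(-77) + (0)·(48) = 37
  c_7 = (0)·(88) + (0)·(92) + (-1)·(-42) + (0)·(2) + (0)·(-191) + (0)·(-98) + (0)·(-77) + (0)·(48) = 42
  c_8 = (0)·(88) + (1)·(92) + (1)·(-42) + (0)·(2) + (0)·(-191) + (0)·(-98) + (0)·(-77) + (-1)·(48) = 2
Base-7 expansion of each c_i:
  c_1 = 6 = 6·7^0
  c_2 = 37 = 2·7^0 + 5·7^1
  c_3 = 2 = 2·7^0
  c_4 = 15 = 1·7^0 + 2·7^1
  c_5 = 4 = 4·7^0
  c_6 = 37 = 2·7^0 + 5·7^1
  c_7 = 42 = 0·7^0 + 6·7^1
  c_8 = 2 = 2·7^0
λ_0 = (6, 2, 2, 1, 4, 2, 0, 2)
λ_1 = (0, 5, 0, 2, 0, 5, 6, 0)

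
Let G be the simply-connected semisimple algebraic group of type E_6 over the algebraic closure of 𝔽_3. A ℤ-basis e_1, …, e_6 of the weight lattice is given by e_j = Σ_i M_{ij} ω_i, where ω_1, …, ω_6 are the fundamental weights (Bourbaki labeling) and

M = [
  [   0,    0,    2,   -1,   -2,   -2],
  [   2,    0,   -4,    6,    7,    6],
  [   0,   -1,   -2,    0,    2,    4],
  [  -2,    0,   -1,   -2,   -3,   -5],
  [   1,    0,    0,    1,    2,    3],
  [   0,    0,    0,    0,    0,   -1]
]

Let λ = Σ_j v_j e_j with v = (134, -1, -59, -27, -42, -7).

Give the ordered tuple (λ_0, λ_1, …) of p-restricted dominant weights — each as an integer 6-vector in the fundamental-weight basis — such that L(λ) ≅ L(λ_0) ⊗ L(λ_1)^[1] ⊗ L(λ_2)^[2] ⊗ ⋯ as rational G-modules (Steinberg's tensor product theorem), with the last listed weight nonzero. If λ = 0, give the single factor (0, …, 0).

Compute c_i = Σ_j M_{ij} v_j with v = (134, -1, -59, -27, -42, -7):
  c_1 = 0·134 + (0)·(-1) + (2)·(-59) + (-1)·(-27) + (-2)·(-42) + (-2)·(-7) = 7
  c_2 = 2·134 + (0)·(-1) + (-4)·(-59) + (6)·(-27) + (7)·(-42) + (6)·(-7) = 6
  c_3 = 0·134 + (-1)·(-1) + (-2)·(-59) + (0)·(-27) + (2)·(-42) + (4)·(-7) = 7
  c_4 = (-2)·(134) + (0)·(-1) + (-1)·(-59) + (-2)·(-27) + (-3)·(-42) + (-5)·(-7) = 6
  c_5 = 1·134 + (0)·(-1) + (0)·(-59) + (1)·(-27) + (2)·(-42) + (3)·(-7) = 2
  c_6 = 0·134 + (0)·(-1) + (0)·(-59) + (0)·(-27) + (0)·(-42) + (-1)·(-7) = 7
Writing each c_i in base p = 3:
  c_1 = 7 = 1·3^0 + 2·3^1
  c_2 = 6 = 0·3^0 + 2·3^1
  c_3 = 7 = 1·3^0 + 2·3^1
  c_4 = 6 = 0·3^0 + 2·3^1
  c_5 = 2 = 2·3^0
  c_6 = 7 = 1·3^0 + 2·3^1
Factor λ_0 = (1, 0, 1, 0, 2, 1)
Factor λ_1 = (2, 2, 2, 2, 0, 2)

((1, 0, 1, 0, 2, 1), (2, 2, 2, 2, 0, 2))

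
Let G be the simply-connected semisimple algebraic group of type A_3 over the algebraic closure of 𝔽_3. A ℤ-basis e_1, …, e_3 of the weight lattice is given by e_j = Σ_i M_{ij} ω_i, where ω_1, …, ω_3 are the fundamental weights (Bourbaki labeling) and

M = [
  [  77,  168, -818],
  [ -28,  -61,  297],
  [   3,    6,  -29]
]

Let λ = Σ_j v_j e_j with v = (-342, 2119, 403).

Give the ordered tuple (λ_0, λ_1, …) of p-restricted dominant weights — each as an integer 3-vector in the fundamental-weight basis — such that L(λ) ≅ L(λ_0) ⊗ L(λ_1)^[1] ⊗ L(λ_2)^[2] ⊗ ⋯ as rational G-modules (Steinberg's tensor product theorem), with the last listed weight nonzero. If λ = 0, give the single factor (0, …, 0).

((1, 2, 1), (1, 2, 0))

Compute c_i = Σ_j M_{ij} v_j with v = (-342, 2119, 403):
  c_1 = (77)·(-342) + (168)·(2119) + (-818)·(403) = 4
  c_2 = (-28)·(-342) + (-61)·(2119) + (297)·(403) = 8
  c_3 = (3)·(-342) + (6)·(2119) + (-29)·(403) = 1
Base-3 expansion of each c_i:
  c_1 = 4 = 1·3^0 + 1·3^1
  c_2 = 8 = 2·3^0 + 2·3^1
  c_3 = 1 = 1·3^0
p-restricted factor λ_0 = (1, 2, 1)
p-restricted factor λ_1 = (1, 2, 0)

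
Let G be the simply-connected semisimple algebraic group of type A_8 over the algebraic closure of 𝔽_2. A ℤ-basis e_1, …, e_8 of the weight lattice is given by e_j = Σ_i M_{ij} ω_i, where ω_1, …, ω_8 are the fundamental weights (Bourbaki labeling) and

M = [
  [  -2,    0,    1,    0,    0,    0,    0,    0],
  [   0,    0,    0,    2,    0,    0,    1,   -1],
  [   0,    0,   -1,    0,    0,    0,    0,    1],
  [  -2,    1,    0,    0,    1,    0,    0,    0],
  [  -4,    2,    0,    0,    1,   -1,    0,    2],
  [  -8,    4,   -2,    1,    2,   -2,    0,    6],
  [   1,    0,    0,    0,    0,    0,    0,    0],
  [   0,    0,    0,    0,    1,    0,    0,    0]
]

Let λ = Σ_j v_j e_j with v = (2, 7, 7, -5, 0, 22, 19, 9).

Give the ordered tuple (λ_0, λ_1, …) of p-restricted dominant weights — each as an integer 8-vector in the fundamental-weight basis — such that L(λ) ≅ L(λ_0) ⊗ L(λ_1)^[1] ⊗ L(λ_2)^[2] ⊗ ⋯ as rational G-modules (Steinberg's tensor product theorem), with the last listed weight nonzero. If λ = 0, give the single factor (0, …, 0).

((1, 0, 0, 1, 0, 1, 0, 0), (1, 0, 1, 1, 1, 1, 1, 0))

In the fundamental-weight basis, λ has coordinates c = M·v (v = (2, 7, 7, -5, 0, 22, 19, 9)):
  c_1 = -2*2 + 0*7 + 1*7 + 0*-5 + 0*0 + 0*22 + 0*19 + 0*9 = 3
  c_2 = 0*2 + 0*7 + 0*7 + 2*-5 + 0*0 + 0*22 + 1*19 + -1*9 = 0
  c_3 = 0*2 + 0*7 + -1*7 + 0*-5 + 0*0 + 0*22 + 0*19 + 1*9 = 2
  c_4 = -2*2 + 1*7 + 0*7 + 0*-5 + 1*0 + 0*22 + 0*19 + 0*9 = 3
  c_5 = -4*2 + 2*7 + 0*7 + 0*-5 + 1*0 + -1*22 + 0*19 + 2*9 = 2
  c_6 = -8*2 + 4*7 + -2*7 + 1*-5 + 2*0 + -2*22 + 0*19 + 6*9 = 3
  c_7 = 1*2 + 0*7 + 0*7 + 0*-5 + 0*0 + 0*22 + 0*19 + 0*9 = 2
  c_8 = 0*2 + 0*7 + 0*7 + 0*-5 + 1*0 + 0*22 + 0*19 + 0*9 = 0
Expand coordinatewise in base 2:
  c_1 = 3 = 1·2^0 + 1·2^1
  c_2 = 0
  c_3 = 2 = 0·2^0 + 1·2^1
  c_4 = 3 = 1·2^0 + 1·2^1
  c_5 = 2 = 0·2^0 + 1·2^1
  c_6 = 3 = 1·2^0 + 1·2^1
  c_7 = 2 = 0·2^0 + 1·2^1
  c_8 = 0
Factor λ_0 = (1, 0, 0, 1, 0, 1, 0, 0)
Factor λ_1 = (1, 0, 1, 1, 1, 1, 1, 0)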